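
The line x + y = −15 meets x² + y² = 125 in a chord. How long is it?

5√2

Centre (0, 0), r² = 125. Perpendicular distance d from centre to line = |15| / √2 = 15/√2.
Half the chord is √(r² − d²) = √(25/2), so the full chord is 5√2.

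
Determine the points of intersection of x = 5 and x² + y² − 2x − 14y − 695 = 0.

The line gives x = 5. Substituting into the circle:
y² − 14y − 680 = 0
y = 34 or y = −20, giving (5, 34) and (5, −20).

(5, −20) and (5, 34)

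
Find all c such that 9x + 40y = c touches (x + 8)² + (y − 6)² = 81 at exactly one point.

c = −201 or c = 537

For a tangent, require d(centre, line) = r = 9.
|9·(−8) + 40·6 − c| / √1681 = 9
|c − (168)| = 9·41, so c = 537 or c = −201.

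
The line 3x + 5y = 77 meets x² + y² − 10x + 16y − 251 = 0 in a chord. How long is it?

2√34

From the line, y = (77 − 3x)/5. Substituting:
34x² − 952x + 5814 = 0  ⟹  x² − 28x + 171 = 0
x = 19 or x = 9, giving (19, 4) and (9, 10).
Chord length = distance between (19, 4) and (9, 10) = √136 = 2√34.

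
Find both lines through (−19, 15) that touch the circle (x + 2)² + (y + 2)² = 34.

Let a tangent through (−19, 15) have slope m. Its distance from (−2, −2) must equal √34:
(17m − (−17))² = 34(m² + 1)
15m² + 34m + 15 = 0, so m = −5/3 or m = −3/5.
Through (−19, 15) these give 5x + 3y = −50 and 3x + 5y = 18.

5x + 3y = −50 and 3x + 5y = 18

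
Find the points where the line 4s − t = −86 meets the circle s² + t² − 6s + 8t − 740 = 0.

Express t = 4s + 86 and substitute into the circle:
17s² + 714s + 7344 = 0  ⟹  s² + 42s + 432 = 0
s = −18 or s = −24, giving (−18, 14) and (−24, −10).

(−24, −10) and (−18, 14)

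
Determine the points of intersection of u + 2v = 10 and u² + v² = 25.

(0, 5) and (4, 3)

Express v = (10 − u)/2 and substitute into the circle:
5u² − 20u = 0  ⟹  u² − 4u = 0
u = 4 or u = 0, giving (4, 3) and (0, 5).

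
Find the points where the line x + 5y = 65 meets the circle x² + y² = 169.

(0, 13) and (5, 12)

From the line, y = (65 − x)/5. Substituting:
26x² − 130x = 0  ⟹  x² − 5x = 0
x = 5 or x = 0, giving (5, 12) and (0, 13).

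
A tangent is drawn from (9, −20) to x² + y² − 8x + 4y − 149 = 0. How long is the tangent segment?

6√5

With centre O = (4, −2), |OP|² = 349 and r² = 169.
By the tangent–radius right angle, tangent length = √(|PO|² − r²) = √180 = 6√5.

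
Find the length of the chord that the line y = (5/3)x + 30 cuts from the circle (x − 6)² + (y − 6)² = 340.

2√34

The distance from (6, 6) to the line is 102/√34, and r² = 340.
Chord = 2√(r² − d²) = 2·√(34) = 2√34.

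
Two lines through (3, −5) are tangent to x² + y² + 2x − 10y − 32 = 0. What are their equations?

A line y − (−5) = m(x − (3)) is tangent when its distance from (−1, 5) is √58:
[m·(−4) − (10)]² = 58(m² + 1)
21m² − 40m − 21 = 0, so m = −3/7 or m = 7/3.
With m = −3/7: 3x + 7y = −26. With m = 7/3: 7x − 3y = 36.

3x + 7y = −26 and 7x − 3y = 36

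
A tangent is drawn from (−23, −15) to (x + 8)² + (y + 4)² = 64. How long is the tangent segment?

The centre is (−8, −4) and r = 8. The square of the distance from P to the centre is 225 + 121 = 346.
Power of the point: PT² = |PO|² − r² = 282, so PT = √282.

√282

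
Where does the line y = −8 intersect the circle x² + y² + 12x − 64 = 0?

(−12, −8) and (0, −8)

From the line, y = −8. Substituting:
x² + 12x = 0
x = 0 or x = −12, giving (0, −8) and (−12, −8).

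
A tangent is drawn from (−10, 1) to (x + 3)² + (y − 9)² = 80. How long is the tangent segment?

Centre (−3, 9), r² = 80. |PO|² = (−7)² + (−8)² = 113.
Power of the point: PT² = |PO|² − r² = 33, so PT = √33.

√33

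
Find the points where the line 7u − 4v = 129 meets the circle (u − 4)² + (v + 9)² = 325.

From the line, v = (−129 + 7u)/4. Substituting:
65u² − 1430u + 3705 = 0  ⟹  u² − 22u + 57 = 0
u = 19 or u = 3, giving (19, 1) and (3, −27).

(3, −27) and (19, 1)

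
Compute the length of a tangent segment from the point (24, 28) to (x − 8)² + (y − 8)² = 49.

With centre O = (8, 8), |OP|² = 656 and r² = 49.
Power of the point: PT² = |PO|² − r² = 607, so PT = √607.

√607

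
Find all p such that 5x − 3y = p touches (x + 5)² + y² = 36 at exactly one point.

p = −25 ± 6√34

The line touches the circle iff its distance from (−5, 0) is 6:
|5·(−5) − 3·0 − p| / √34 = 6
|p − (−25)| = 6√34.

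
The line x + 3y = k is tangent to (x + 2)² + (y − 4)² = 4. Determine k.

The line touches the circle iff its distance from (−2, 4) is 2:
|1·(−2) + 3·4 − k| / √10 = 2
|k − (10)| = 2√10.

k = 10 ± 2√10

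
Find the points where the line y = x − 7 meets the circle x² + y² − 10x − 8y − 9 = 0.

Substitute y = x − 7:
2x² − 32x + 96 = 0  ⟹  x² − 16x + 48 = 0
x = 12 or x = 4, giving (12, 5) and (4, −3).

(4, −3) and (12, 5)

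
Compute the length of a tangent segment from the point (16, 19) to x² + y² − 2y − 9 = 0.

√570

Centre (0, 1), r² = 10. |PO|² = (16)² + (18)² = 580.
By the tangent–radius right angle, tangent length = √(|PO|² − r²) = √570.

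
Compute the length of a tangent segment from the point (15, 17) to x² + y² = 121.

√393

Centre (0, 0), r² = 121. |PO|² = (15)² + (17)² = 514.
The tangent meets the radius at right angles, so tangent² = |PO|² − r² = 514 − 121 = 393.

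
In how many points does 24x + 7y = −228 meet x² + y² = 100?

2

d² = (24·0 + 7·0 − (−228))²/625 = 51984/625; r² = 100.
Since d² < r², the line cuts the circle twice.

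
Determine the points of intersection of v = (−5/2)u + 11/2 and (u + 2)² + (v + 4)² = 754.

Express v = (11 − 5u)/2 and substitute into the circle:
29u² − 174u − 2639 = 0  ⟹  u² − 6u − 91 = 0
u = 13 or u = −7, giving (13, −27) and (−7, 23).

(−7, 23) and (13, −27)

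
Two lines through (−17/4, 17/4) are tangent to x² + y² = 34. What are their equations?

Write the tangent as mx − y + (17/4 − m·(−17/4)) = 0 and set its distance from the centre to √34:
(17/4m − (−17/4))² = 34(m² + 1)
15m² − 34m + 15 = 0, so m = 5/3 or m = 3/5.
Through (−17/4, 17/4) these give 5x − 3y = −34 and 3x − 5y = −34.

5x − 3y = −34 and 3x − 5y = −34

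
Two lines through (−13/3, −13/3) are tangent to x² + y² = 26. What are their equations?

5x + y = −26 and x + 5y = −26

A line y − (−13/3) = m(x − (−13/3)) is tangent when its distance from (0, 0) is √26:
(13/3m − (13/3))² = 26(m² + 1)
5m² + 26m + 5 = 0, so m = −5 or m = −1/5.
Through (−13/3, −13/3) these give 5x + y = −26 and x + 5y = −26.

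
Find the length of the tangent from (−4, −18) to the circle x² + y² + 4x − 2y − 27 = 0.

3√37

With centre O = (−2, 1), |OP|² = 365 and r² = 32.
By the tangent–radius right angle, tangent length = √(|PO|² − r²) = √333 = 3√37.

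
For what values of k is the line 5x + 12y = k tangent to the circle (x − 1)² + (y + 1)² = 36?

k = −85 or k = 71

The line touches the circle iff its distance from (1, −1) is 6:
|5·1 + 12·(−1) − k| / √169 = 6
|k − (−7)| = 6·13, so k = 71 or k = −85.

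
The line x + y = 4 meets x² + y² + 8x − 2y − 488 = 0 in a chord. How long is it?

31√2

Substitute y = −x + 4:
2x² + 2x − 480 = 0  ⟹  x² + x − 240 = 0
x = 15 or x = −16, giving (15, −11) and (−16, 20).
Chord length = distance between (15, −11) and (−16, 20) = √1922 = 31√2.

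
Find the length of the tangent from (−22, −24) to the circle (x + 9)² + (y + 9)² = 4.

√390

Centre (−9, −9), r² = 4. |PO|² = (−13)² + (−15)² = 394.
Power of the point: PT² = |PO|² − r² = 390, so PT = √390.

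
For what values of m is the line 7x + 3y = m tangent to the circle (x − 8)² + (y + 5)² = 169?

Tangency holds when the distance from the centre (8, −5) to the line equals the radius 13:
|7·8 + 3·(−5) − m| / √58 = 13
|m − (41)| = 13√58.

m = 41 ± 13√58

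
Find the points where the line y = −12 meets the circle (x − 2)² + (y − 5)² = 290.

Express y = −12 and substitute into the circle:
x² − 4x + 3 = 0
x = 3 or x = 1, giving (3, −12) and (1, −12).

(1, −12) and (3, −12)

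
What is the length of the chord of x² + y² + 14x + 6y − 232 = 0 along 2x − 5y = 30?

Express y = (−30 + 2x)/5 and substitute into the circle:
29x² + 290x − 5800 = 0  ⟹  x² + 10x − 200 = 0
x = 10 or x = −20, giving (10, −2) and (−20, −14).
Chord length = distance between (10, −2) and (−20, −14) = √1044 = 6√29.

6√29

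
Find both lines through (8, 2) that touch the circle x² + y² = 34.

Write the tangent as mx − y + (2 − m·(8)) = 0 and set its distance from the centre to √34:
[m·(−8) − (−2)]² = 34(m² + 1)
15m² − 16m − 15 = 0, so m = 5/3 or m = −3/5.
With m = 5/3: 5x − 3y = 34. With m = −3/5: 3x + 5y = 34.

5x − 3y = 34 and 3x + 5y = 34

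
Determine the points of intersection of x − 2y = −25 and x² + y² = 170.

(−11, 7) and (1, 13)

Express y = (25 + x)/2 and substitute into the circle:
5x² + 50x − 55 = 0  ⟹  x² + 10x − 11 = 0
x = 1 or x = −11, giving (1, 13) and (−11, 7).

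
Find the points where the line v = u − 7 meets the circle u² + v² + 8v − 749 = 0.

From the line, v = u − 7. Substituting:
2u² − 6u − 756 = 0  ⟹  u² − 3u − 378 = 0
u = 21 or u = −18, giving (21, 14) and (−18, −25).

(−18, −25) and (21, 14)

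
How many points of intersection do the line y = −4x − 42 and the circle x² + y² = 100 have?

Substituting the line into the circle gives 17x² + 336x + 1664 = 0.
Δ = 112896 − 113152 = −256.
No real roots: the line does not meet the circle.

0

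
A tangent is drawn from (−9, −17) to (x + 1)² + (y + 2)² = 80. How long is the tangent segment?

With centre O = (−1, −2), |OP|² = 289 and r² = 80.
By the tangent–radius right angle, tangent length = √(|PO|² − r²) = √209.

√209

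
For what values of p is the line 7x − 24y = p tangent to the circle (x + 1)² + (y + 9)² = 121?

For a tangent, require d(centre, line) = r = 11.
|7·(−1) − 24·(−9) − p| / √625 = 11
|p − (209)| = 11·25, so p = 484 or p = −66.

p = −66 or p = 484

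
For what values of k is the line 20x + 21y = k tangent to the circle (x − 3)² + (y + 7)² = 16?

k = −203 or k = 29

The line touches the circle iff its distance from (3, −7) is 4:
|20·3 + 21·(−7) − k| / √841 = 4
|k − (−87)| = 4·29, so k = 29 or k = −203.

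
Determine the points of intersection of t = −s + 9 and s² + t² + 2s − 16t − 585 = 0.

(−18, 27) and (18, −9)

Substitute t = −s + 9:
2s² − 648 = 0  ⟹  s² − 324 = 0
s = 18 or s = −18, giving (18, −9) and (−18, 27).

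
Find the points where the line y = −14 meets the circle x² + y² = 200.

Substitute y = −14:
x² − 4 = 0
x = 2 or x = −2, giving (2, −14) and (−2, −14).

(−2, −14) and (2, −14)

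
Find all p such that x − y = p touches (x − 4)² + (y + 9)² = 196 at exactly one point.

p = 13 ± 14√2

Tangency holds when the distance from the centre (4, −9) to the line equals the radius 14:
|1·4 − 1·(−9) − p| / √2 = 14
|p − (13)| = 14√2.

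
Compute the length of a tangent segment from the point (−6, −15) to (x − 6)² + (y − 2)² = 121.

The centre is (6, 2) and r = 11. The square of the distance from P to the centre is 144 + 289 = 433.
Power of the point: PT² = |PO|² − r² = 312, so PT = 2√78.

2√78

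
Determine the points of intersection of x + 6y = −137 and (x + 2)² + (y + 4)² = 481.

From the line, y = (−137 − x)/6. Substituting:
37x² + 370x − 4403 = 0  ⟹  x² + 10x − 119 = 0
x = 7 or x = −17, giving (7, −24) and (−17, −20).

(−17, −20) and (7, −24)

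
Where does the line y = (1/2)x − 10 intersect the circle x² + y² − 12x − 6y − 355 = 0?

From the line, y = (−20 + x)/2. Substituting:
5x² − 100x − 780 = 0  ⟹  x² − 20x − 156 = 0
x = 26 or x = −6, giving (26, 3) and (−6, −13).

(−6, −13) and (26, 3)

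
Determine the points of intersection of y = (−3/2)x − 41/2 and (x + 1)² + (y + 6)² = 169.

(−13, −1) and (−1, −19)

From the line, y = (−41 − 3x)/2. Substituting:
13x² + 182x + 169 = 0  ⟹  x² + 14x + 13 = 0
x = −1 or x = −13, giving (−1, −19) and (−13, −1).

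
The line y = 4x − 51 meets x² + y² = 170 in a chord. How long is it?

Substitute y = 4x − 51:
17x² − 408x + 2431 = 0  ⟹  x² − 24x + 143 = 0
x = 13 or x = 11, giving (13, 1) and (11, −7).
Chord length = distance between (13, 1) and (11, −7) = √68 = 2√17.

2√17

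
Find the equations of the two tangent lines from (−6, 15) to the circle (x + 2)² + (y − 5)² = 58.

7x − 3y = −87 and 3x + 7y = 87

Let a tangent through (−6, 15) have slope m. Its distance from (−2, 5) must equal √58:
(4m − (−10))² = 58(m² + 1)
21m² − 40m − 21 = 0, so m = 7/3 or m = −3/7.
Through (−6, 15) these give 7x − 3y = −87 and 3x + 7y = 87.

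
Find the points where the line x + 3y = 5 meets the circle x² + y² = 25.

From the line, y = (5 − x)/3. Substituting:
10x² − 10x − 200 = 0  ⟹  x² − x − 20 = 0
x = 5 or x = −4, giving (5, 0) and (−4, 3).

(−4, 3) and (5, 0)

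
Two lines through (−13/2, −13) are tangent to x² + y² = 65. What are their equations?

4x − 7y = 65 and 8x + y = −65

Let a tangent through (−13/2, −13) have slope m. Its distance from (0, 0) must equal √65:
[m·(13/2) − (13)]² = 65(m² + 1)
7m² + 52m − 32 = 0, so m = 4/7 or m = −8.
With m = 4/7: 4x − 7y = 65. With m = −8: 8x + y = −65.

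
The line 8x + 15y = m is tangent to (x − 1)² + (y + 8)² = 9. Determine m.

m = −163 or m = −61

Tangency holds when the distance from the centre (1, −8) to the line equals the radius 3:
|8·1 + 15·(−8) − m| / √289 = 3
|m − (−112)| = 3·17, so m = −61 or m = −163.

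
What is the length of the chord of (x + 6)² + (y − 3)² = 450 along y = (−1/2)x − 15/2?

18√5

From the line, y = (−15 − x)/2. Substituting:
5x² + 90x − 1215 = 0  ⟹  x² + 18x − 243 = 0
x = 9 or x = −27, giving (9, −12) and (−27, 6).
Chord length = distance between (9, −12) and (−27, 6) = √1620 = 18√5.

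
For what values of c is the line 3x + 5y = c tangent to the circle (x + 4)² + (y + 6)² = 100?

c = −42 ± 10√34

Tangency holds when the distance from the centre (−4, −6) to the line equals the radius 10:
|3·(−4) + 5·(−6) − c| / √34 = 10
|c − (−42)| = 10√34.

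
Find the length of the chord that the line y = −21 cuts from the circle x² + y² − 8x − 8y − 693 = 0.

20

Substitute y = −21:
x² − 8x − 84 = 0
x = 14 or x = −6, giving (14, −21) and (−6, −21).
|(14, −21) − (−6, −21)| = √((20)² + (0)²) = 20.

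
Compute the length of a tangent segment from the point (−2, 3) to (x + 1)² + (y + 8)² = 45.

√77

The centre is (−1, −8) and r = 3√5. The square of the distance from P to the centre is 1 + 121 = 122.
Power of the point: PT² = |PO|² − r² = 77, so PT = √77.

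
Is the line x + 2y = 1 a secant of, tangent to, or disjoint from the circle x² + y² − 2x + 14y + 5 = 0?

secant

Substituting the line into the circle gives 5x² − 38x + 49 = 0.
Discriminant = (−38)² − 4·5·(49) = 464 > 0.
Two real roots: the line is a secant.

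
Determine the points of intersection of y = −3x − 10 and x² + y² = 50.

Substitute y = −3x − 10:
10x² + 60x + 50 = 0  ⟹  x² + 6x + 5 = 0
x = −1 or x = −5, giving (−1, −7) and (−5, 5).

(−5, 5) and (−1, −7)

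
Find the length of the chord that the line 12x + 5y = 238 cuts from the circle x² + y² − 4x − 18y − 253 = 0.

The distance from (2, 9) to the line is 169/√169, and r² = 338.
Half the chord is √(r² − d²) = √(169), so the full chord is 26.

26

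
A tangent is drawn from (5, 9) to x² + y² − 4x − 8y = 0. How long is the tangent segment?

√14

With centre O = (2, 4), |OP|² = 34 and r² = 20.
By the tangent–radius right angle, tangent length = √(|PO|² − r²) = √14.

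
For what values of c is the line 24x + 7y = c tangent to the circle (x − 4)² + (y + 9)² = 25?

c = −92 or c = 158

For a tangent, require d(centre, line) = r = 5.
|24·4 + 7·(−9) − c| / √625 = 5
|c − (33)| = 5·25, so c = 158 or c = −92.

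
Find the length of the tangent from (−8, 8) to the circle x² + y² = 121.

With centre O = (0, 0), |OP|² = 128 and r² = 121.
Power of the point: PT² = |PO|² − r² = 7, so PT = √7.

√7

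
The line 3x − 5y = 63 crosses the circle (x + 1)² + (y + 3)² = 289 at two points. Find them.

(−9, −18) and (16, −3)

From the line, y = (−63 + 3x)/5. Substituting:
34x² − 238x − 4896 = 0  ⟹  x² − 7x − 144 = 0
x = 16 or x = −9, giving (16, −3) and (−9, −18).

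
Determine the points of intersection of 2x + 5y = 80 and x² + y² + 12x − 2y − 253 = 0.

(−5, 18) and (5, 14)

Express y = (80 − 2x)/5 and substitute into the circle:
29x² − 725 = 0  ⟹  x² − 25 = 0
x = 5 or x = −5, giving (5, 14) and (−5, 18).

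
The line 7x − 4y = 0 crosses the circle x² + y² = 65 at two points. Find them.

(−4, −7) and (4, 7)

Substitute y = (7x)/4:
65x² − 1040 = 0  ⟹  x² − 16 = 0
x = 4 or x = −4, giving (4, 7) and (−4, −7).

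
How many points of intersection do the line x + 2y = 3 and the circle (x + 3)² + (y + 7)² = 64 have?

0

Substituting the line into the circle gives 5x² − 10x + 69 = 0.
Discriminant = (−10)² − 4·5·(69) = −1280 < 0.
No real roots: the line does not meet the circle.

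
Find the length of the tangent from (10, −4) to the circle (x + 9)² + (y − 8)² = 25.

The centre is (−9, 8) and r = 5. The square of the distance from P to the centre is 361 + 144 = 505.
By the tangent–radius right angle, tangent length = √(|PO|² − r²) = √480 = 4√30.

4√30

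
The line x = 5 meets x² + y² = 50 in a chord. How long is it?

The distance from (0, 0) to the line is 5, and r² = 50.
Half the chord is √(r² − d²) = √(25), so the full chord is 10.

10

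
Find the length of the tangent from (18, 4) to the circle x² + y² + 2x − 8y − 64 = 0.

2√70

With centre O = (−1, 4), |OP|² = 361 and r² = 81.
By the tangent–radius right angle, tangent length = √(|PO|² − r²) = √280 = 2√70.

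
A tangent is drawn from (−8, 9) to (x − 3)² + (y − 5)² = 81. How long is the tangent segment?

2√14

The centre is (3, 5) and r = 9. The square of the distance from P to the centre is 121 + 16 = 137.
By the tangent–radius right angle, tangent length = √(|PO|² − r²) = √56 = 2√14.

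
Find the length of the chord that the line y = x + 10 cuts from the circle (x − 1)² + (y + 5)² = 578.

30√2

Centre (1, −5), r² = 578. Perpendicular distance d from centre to line = |16| / √2 = 16/√2.
Half the chord is √(r² − d²) = √(450), so the full chord is 30√2.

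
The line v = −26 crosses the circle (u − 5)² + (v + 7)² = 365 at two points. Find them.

(3, −26) and (7, −26)

From the line, v = −26. Substituting:
u² − 10u + 21 = 0
u = 7 or u = 3, giving (7, −26) and (3, −26).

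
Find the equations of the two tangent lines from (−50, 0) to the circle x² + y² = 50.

x − 7y = −50 and x + 7y = −50

Write the tangent as mx − y + (0 − m·(−50)) = 0 and set its distance from the centre to 5√2:
[m·(50) − (0)]² = 50(m² + 1)
49m² − 1 = 0, so m = 1/7 or m = −1/7.
With m = 1/7: x − 7y = −50. With m = −1/7: x + 7y = −50.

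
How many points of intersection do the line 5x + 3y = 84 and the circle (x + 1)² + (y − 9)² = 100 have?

0

Centre (−1, 9), r² = 100. Distance² from centre to line = (−62)²/34 = 1922/17.
Since d² > r², the line lies outside the circle.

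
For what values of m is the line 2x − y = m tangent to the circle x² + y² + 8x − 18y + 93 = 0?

m = −17 ± 2√5

Tangency holds when the distance from the centre (−4, 9) to the line equals the radius 2:
|2·(−4) − 1·9 − m| / √5 = 2
|m − (−17)| = 2√5.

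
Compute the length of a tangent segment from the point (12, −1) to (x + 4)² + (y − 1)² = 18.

With centre O = (−4, 1), |OP|² = 260 and r² = 18.
Power of the point: PT² = |PO|² − r² = 242, so PT = 11√2.

11√2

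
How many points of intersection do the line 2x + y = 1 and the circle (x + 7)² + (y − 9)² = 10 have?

Centre (−7, 9), r² = 10. Distance² from centre to line = (−6)²/5 = 36/5.
Since d² < r², the line cuts the circle twice.

2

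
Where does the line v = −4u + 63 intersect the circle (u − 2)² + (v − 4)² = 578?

(9, 27) and (19, −13)

Substitute v = −4u + 63:
17u² − 476u + 2907 = 0  ⟹  u² − 28u + 171 = 0
u = 19 or u = 9, giving (19, −13) and (9, 27).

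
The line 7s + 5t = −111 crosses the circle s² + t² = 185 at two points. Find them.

Express t = (−111 − 7s)/5 and substitute into the circle:
74s² + 1554s + 7696 = 0  ⟹  s² + 21s + 104 = 0
s = −8 or s = −13, giving (−8, −11) and (−13, −4).

(−13, −4) and (−8, −11)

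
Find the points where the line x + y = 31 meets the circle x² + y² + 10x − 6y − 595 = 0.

From the line, y = −x + 31. Substituting:
2x² − 46x + 180 = 0  ⟹  x² − 23x + 90 = 0
x = 18 or x = 5, giving (18, 13) and (5, 26).

(5, 26) and (18, 13)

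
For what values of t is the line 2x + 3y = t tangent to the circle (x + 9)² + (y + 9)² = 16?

Tangency holds when the distance from the centre (−9, −9) to the line equals the radius 4:
|2·(−9) + 3·(−9) − t| / √13 = 4
|t − (−45)| = 4√13.

t = −45 ± 4√13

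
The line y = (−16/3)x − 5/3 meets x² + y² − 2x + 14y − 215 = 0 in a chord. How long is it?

Substitute y = (−5 − 16x)/3:
265x² − 530x − 2120 = 0  ⟹  x² − 2x − 8 = 0
x = 4 or x = −2, giving (4, −23) and (−2, 9).
Chord length = distance between (4, −23) and (−2, 9) = √1060 = 2√265.

2√265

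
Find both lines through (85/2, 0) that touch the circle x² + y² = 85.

2x − 9y = 85 and 2x + 9y = 85

Let a tangent through (85/2, 0) have slope m. Its distance from (0, 0) must equal √85:
(−85/2m − (0))² = 85(m² + 1)
81m² − 4 = 0, so m = 2/9 or m = −2/9.
Through (85/2, 0) these give 2x − 9y = 85 and 2x + 9y = 85.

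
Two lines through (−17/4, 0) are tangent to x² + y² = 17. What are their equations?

Write the tangent as mx − y + (0 − m·(−17/4)) = 0 and set its distance from the centre to √17:
[m·(17/4) − (0)]² = 17(m² + 1)
m² − 16 = 0, so m = 4 or m = −4.
Through (−17/4, 0) these give 4x − y = −17 and 4x + y = −17.

4x − y = −17 and 4x + y = −17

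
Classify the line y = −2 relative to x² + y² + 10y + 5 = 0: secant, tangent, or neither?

secant

Centre (0, −5), r² = 20. Distance² from centre to line = (−3)² = 9.
Since d² < r², the line cuts the circle twice.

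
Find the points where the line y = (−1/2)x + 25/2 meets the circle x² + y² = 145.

(1, 12) and (9, 8)

Substitute y = (25 − x)/2:
5x² − 50x + 45 = 0  ⟹  x² − 10x + 9 = 0
x = 9 or x = 1, giving (9, 8) and (1, 12).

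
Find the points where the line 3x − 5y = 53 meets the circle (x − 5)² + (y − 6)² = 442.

(−4, −13) and (26, 5)

Express y = (−53 + 3x)/5 and substitute into the circle:
34x² − 748x − 3536 = 0  ⟹  x² − 22x − 104 = 0
x = 26 or x = −4, giving (26, 5) and (−4, −13).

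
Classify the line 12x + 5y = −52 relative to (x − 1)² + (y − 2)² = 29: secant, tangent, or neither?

neither

Substituting the line into the circle gives 169x² + 1438x + 3144 = 0.
Discriminant = (1438)² − 4·169·(3144) = −57500 < 0.
No real roots: the line does not meet the circle.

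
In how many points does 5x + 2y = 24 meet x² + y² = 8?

Substituting the line into the circle gives 29x² − 240x + 544 = 0.
Discriminant = (−240)² − 4·29·(544) = −5504 < 0.
No real roots: the line does not meet the circle.

0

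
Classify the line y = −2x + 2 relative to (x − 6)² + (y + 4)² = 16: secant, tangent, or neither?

secant

Centre (6, −4), r² = 16. Distance² from centre to line = (6)²/5 = 36/5.
Since d² < r², the line cuts the circle twice.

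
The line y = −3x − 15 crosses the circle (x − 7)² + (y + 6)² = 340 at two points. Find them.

(−7, 6) and (3, −24)

Substitute y = −3x − 15:
10x² + 40x − 210 = 0  ⟹  x² + 4x − 21 = 0
x = 3 or x = −7, giving (3, −24) and (−7, 6).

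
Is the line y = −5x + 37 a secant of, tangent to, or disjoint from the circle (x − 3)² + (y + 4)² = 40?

secant

d² = (5·3 + 1·(−4) − (37))²/26 = 26; r² = 40.
Since d² < r², the line cuts the circle twice.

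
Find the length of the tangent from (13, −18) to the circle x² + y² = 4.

√489

The centre is (0, 0) and r = 2. The square of the distance from P to the centre is 169 + 324 = 493.
By the tangent–radius right angle, tangent length = √(|PO|² − r²) = √489.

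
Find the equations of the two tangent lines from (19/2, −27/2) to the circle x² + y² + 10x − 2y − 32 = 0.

7x + 3y = 26 and 3x + 7y = −66

Let a tangent through (19/2, −27/2) have slope m. Its distance from (−5, 1) must equal √58:
(−29/2m − (29/2))² = 58(m² + 1)
21m² + 58m + 21 = 0, so m = −7/3 or m = −3/7.
With m = −7/3: 7x + 3y = 26. With m = −3/7: 3x + 7y = −66.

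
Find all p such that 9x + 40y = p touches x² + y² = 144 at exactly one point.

The line touches the circle iff its distance from (0, 0) is 12:
|9·0 + 40·0 − p| / √1681 = 12
|p| = 12·41, so p = 492 or p = −492.

p = −492 or p = 492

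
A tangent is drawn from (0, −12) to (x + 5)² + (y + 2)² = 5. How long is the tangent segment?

2√30

The centre is (−5, −2) and r = √5. The square of the distance from P to the centre is 25 + 100 = 125.
The tangent meets the radius at right angles, so tangent² = |PO|² − r² = 125 − 5 = 120.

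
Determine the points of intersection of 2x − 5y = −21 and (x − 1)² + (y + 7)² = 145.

Substitute y = (21 + 2x)/5:
29x² + 174x − 464 = 0  ⟹  x² + 6x − 16 = 0
x = 2 or x = −8, giving (2, 5) and (−8, 1).

(−8, 1) and (2, 5)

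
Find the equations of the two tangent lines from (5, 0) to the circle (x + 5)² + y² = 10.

Let a tangent through (5, 0) have slope m. Its distance from (−5, 0) must equal √10:
(−10m − (0))² = 10(m² + 1)
9m² − 1 = 0, so m = −1/3 or m = 1/3.
With m = −1/3: x + 3y = 5. With m = 1/3: x − 3y = 5.

x + 3y = 5 and x − 3y = 5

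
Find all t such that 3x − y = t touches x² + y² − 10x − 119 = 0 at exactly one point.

t = 15 ± 12√10

For a tangent, require d(centre, line) = r = 12.
|3·5 − 1·0 − t| / √10 = 12
|t − (15)| = 12√10.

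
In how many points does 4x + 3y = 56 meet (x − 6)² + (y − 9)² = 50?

Substituting the line into the circle gives 25x² − 340x + 715 = 0.
Δ = 115600 − 71500 = 44100.
Two real roots: the line is a secant.

2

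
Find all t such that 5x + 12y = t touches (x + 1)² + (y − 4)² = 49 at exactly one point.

The line touches the circle iff its distance from (−1, 4) is 7:
|5·(−1) + 12·4 − t| / √169 = 7
|t − (43)| = 7·13, so t = 134 or t = −48.

t = −48 or t = 134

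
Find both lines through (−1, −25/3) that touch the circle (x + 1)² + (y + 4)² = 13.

2x + 3y = −27 and 2x − 3y = 23

Write the tangent as mx − y + (−25/3 − m·(−1)) = 0 and set its distance from the centre to √13:
(0m − (13/3))² = 13(m² + 1)
9m² − 4 = 0, so m = −2/3 or m = 2/3.
Through (−1, −25/3) these give 2x + 3y = −27 and 2x − 3y = 23.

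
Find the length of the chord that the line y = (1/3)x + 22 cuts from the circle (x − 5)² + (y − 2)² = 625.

The distance from (5, 2) to the line is 65/√10, and r² = 625.
Chord = 2√(r² − d²) = 2·√(405/2) = 9√10.

9√10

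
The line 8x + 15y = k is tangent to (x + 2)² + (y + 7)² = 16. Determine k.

k = −189 or k = −53

The line touches the circle iff its distance from (−2, −7) is 4:
|8·(−2) + 15·(−7) − k| / √289 = 4
|k − (−121)| = 4·17, so k = −53 or k = −189.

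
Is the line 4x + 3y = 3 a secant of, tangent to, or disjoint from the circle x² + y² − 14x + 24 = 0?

Substituting the line into the circle gives 25x² − 150x + 225 = 0.
Δ = 22500 − 22500 = 0.
A repeated root: the line is tangent.

tangent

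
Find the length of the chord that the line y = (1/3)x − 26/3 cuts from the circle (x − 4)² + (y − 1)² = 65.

The distance from (4, 1) to the line is 25/√10, and r² = 65.
Half the chord is √(r² − d²) = √(5/2), so the full chord is √10.

√10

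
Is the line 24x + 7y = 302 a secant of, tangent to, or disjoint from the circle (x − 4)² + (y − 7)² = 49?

secant

Substituting the line into the circle gives 625x² − 12536x + 62392 = 0.
Discriminant = (−12536)² − 4·625·(62392) = 1171296 > 0.
Two real roots: the line is a secant.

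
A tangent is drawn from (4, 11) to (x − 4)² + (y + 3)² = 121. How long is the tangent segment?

The centre is (4, −3) and r = 11. The square of the distance from P to the centre is 0 + 196 = 196.
Power of the point: PT² = |PO|² − r² = 75, so PT = 5√3.

5√3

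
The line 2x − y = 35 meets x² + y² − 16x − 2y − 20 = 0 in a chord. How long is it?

Centre (8, 1), r² = 85. Perpendicular distance d from centre to line = |−20| / √5 = 20/√5.
Chord = 2√(r² − d²) = 2·√(5) = 2√5.

2√5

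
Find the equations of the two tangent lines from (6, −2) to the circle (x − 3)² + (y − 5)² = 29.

A line y − (−2) = m(x − (6)) is tangent when its distance from (3, 5) is √29:
[m·(−3) − (7)]² = 29(m² + 1)
10m² − 21m − 10 = 0, so m = 5/2 or m = −2/5.
With m = 5/2: 5x − 2y = 34. With m = −2/5: 2x + 5y = 2.

5x − 2y = 34 and 2x + 5y = 2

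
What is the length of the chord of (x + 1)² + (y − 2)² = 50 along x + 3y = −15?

2√10

Centre (−1, 2), r² = 50. Perpendicular distance d from centre to line = |20| / √10 = 20/√10.
Half the chord is √(r² − d²) = √(10), so the full chord is 2√10.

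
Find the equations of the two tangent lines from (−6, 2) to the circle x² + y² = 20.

Let a tangent through (−6, 2) have slope m. Its distance from (0, 0) must equal 2√5:
(6m − (−2))² = 20(m² + 1)
2m² + 3m − 2 = 0, so m = 1/2 or m = −2.
With m = 1/2: x − 2y = −10. With m = −2: 2x + y = −10.

x − 2y = −10 and 2x + y = −10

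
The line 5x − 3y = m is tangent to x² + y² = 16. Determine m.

For a tangent, require d(centre, line) = r = 4.
|5·0 − 3·0 − m| / √34 = 4
|m| = 4√34.

m = ±4√34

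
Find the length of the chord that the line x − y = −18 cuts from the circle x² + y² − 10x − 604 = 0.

27√2

Express y = x + 18 and substitute into the circle:
2x² + 26x − 280 = 0  ⟹  x² + 13x − 140 = 0
x = 7 or x = −20, giving (7, 25) and (−20, −2).
|(7, 25) − (−20, −2)| = √((27)² + (27)²) = 27√2.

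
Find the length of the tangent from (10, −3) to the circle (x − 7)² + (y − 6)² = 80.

The centre is (7, 6) and r = 4√5. The square of the distance from P to the centre is 9 + 81 = 90.
Power of the point: PT² = |PO|² − r² = 10, so PT = √10.

√10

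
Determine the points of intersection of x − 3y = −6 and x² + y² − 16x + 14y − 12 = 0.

Express y = (6 + x)/3 and substitute into the circle:
10x² − 90x + 180 = 0  ⟹  x² − 9x + 18 = 0
x = 6 or x = 3, giving (6, 4) and (3, 3).

(3, 3) and (6, 4)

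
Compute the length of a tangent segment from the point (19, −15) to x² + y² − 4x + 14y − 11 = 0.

With centre O = (2, −7), |OP|² = 353 and r² = 64.
The tangent meets the radius at right angles, so tangent² = |PO|² − r² = 353 − 64 = 289.

17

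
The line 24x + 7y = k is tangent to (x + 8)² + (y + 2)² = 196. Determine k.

The line touches the circle iff its distance from (−8, −2) is 14:
|24·(−8) + 7·(−2) − k| / √625 = 14
|k − (−206)| = 14·25, so k = 144 or k = −556.

k = −556 or k = 144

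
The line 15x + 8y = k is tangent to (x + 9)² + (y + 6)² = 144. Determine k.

k = −387 or k = 21

The line touches the circle iff its distance from (−9, −6) is 12:
|15·(−9) + 8·(−6) − k| / √289 = 12
|k − (−183)| = 12·17, so k = 21 or k = −387.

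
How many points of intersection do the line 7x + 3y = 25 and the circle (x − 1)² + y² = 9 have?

Centre (1, 0), r² = 9. Distance² from centre to line = (−18)²/58 = 162/29.
Since d² < r², the line cuts the circle twice.

2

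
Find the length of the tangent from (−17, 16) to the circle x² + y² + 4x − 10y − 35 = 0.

With centre O = (−2, 5), |OP|² = 346 and r² = 64.
By the tangent–radius right angle, tangent length = √(|PO|² − r²) = √282.

√282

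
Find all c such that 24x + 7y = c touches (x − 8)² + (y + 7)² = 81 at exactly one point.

For a tangent, require d(centre, line) = r = 9.
|24·8 + 7·(−7) − c| / √625 = 9
|c − (143)| = 9·25, so c = 368 or c = −82.

c = −82 or c = 368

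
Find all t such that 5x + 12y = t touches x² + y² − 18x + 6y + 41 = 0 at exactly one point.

The line touches the circle iff its distance from (9, −3) is 7:
|5·9 + 12·(−3) − t| / √169 = 7
|t − (9)| = 7·13, so t = 100 or t = −82.

t = −82 or t = 100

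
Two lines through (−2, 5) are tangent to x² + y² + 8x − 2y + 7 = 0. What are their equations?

3x + y = −1 and x − 3y = −17

A line y − (5) = m(x − (−2)) is tangent when its distance from (−4, 1) is √10:
(−2m − (−4))² = 10(m² + 1)
3m² + 8m − 3 = 0, so m = −3 or m = 1/3.
With m = −3: 3x + y = −1. With m = 1/3: x − 3y = −17.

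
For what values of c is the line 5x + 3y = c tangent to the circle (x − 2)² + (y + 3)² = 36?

c = 1 ± 6√34

The line touches the circle iff its distance from (2, −3) is 6:
|5·2 + 3·(−3) − c| / √34 = 6
|c − (1)| = 6√34.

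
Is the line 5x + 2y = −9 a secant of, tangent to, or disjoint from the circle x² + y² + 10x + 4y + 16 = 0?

disjoint

Substituting the line into the circle gives 29x² + 90x + 73 = 0.
Discriminant = (90)² − 4·29·(73) = −368 < 0.
No real roots: the line does not meet the circle.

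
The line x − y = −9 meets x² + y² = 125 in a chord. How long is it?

Substitute y = x + 9:
2x² + 18x − 44 = 0  ⟹  x² + 9x − 22 = 0
x = 2 or x = −11, giving (2, 11) and (−11, −2).
Chord length = distance between (2, 11) and (−11, −2) = √338 = 13√2.

13√2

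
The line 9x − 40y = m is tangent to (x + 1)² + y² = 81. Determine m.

Tangency holds when the distance from the centre (−1, 0) to the line equals the radius 9:
|9·(−1) − 40·0 − m| / √1681 = 9
|m − (−9)| = 9·41, so m = 360 or m = −378.

m = −378 or m = 360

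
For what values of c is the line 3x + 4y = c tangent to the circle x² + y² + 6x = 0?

c = −24 or c = 6

For a tangent, require d(centre, line) = r = 3.
|3·(−3) + 4·0 − c| / √25 = 3
|c − (−9)| = 3·5, so c = 6 or c = −24.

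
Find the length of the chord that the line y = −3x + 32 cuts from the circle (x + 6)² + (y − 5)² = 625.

13√10

Substitute y = −3x + 32:
10x² − 150x + 140 = 0  ⟹  x² − 15x + 14 = 0
x = 14 or x = 1, giving (14, −10) and (1, 29).
|(14, −10) − (1, 29)| = √((13)² + (−39)²) = 13√10.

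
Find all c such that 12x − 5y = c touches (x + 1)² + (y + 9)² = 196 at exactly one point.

For a tangent, require d(centre, line) = r = 14.
|12·(−1) − 5·(−9) − c| / √169 = 14
|c − (33)| = 14·13, so c = 215 or c = −149.

c = −149 or c = 215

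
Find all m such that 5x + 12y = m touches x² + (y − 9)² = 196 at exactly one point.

Tangency holds when the distance from the centre (0, 9) to the line equals the radius 14:
|5·0 + 12·9 − m| / √169 = 14
|m − (108)| = 14·13, so m = 290 or m = −74.

m = −74 or m = 290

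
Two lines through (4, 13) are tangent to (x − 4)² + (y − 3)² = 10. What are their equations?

Write the tangent as mx − y + (13 − m·(4)) = 0 and set its distance from the centre to √10:
(0m − (−10))² = 10(m² + 1)
m² − 9 = 0, so m = 3 or m = −3.
Through (4, 13) these give 3x − y = −1 and 3x + y = 25.

3x − y = −1 and 3x + y = 25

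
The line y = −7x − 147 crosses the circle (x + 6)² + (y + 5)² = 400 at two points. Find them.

Substitute y = −7x − 147:
50x² + 2000x + 19800 = 0  ⟹  x² + 40x + 396 = 0
x = −18 or x = −22, giving (−18, −21) and (−22, 7).

(−22, 7) and (−18, −21)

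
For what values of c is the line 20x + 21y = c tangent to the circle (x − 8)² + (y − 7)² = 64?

Tangency holds when the distance from the centre (8, 7) to the line equals the radius 8:
|20·8 + 21·7 − c| / √841 = 8
|c − (307)| = 8·29, so c = 539 or c = 75.

c = 75 or c = 539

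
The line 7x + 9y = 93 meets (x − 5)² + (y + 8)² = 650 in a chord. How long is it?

4√130

Substitute y = (93 − 7x)/9:
130x² − 3120x − 23400 = 0  ⟹  x² − 24x − 180 = 0
x = 30 or x = −6, giving (30, −13) and (−6, 15).
|(30, −13) − (−6, 15)| = √((36)² + (−28)²) = 4√130.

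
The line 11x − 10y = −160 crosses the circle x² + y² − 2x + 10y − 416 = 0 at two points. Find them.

(−20, −6) and (0, 16)

Express y = (160 + 11x)/10 and substitute into the circle:
221x² + 4420x = 0  ⟹  x² + 20x = 0
x = 0 or x = −20, giving (0, 16) and (−20, −6).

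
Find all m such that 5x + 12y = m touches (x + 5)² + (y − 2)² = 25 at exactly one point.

m = −66 or m = 64

Tangency holds when the distance from the centre (−5, 2) to the line equals the radius 5:
|5·(−5) + 12·2 − m| / √169 = 5
|m − (−1)| = 5·13, so m = 64 or m = −66.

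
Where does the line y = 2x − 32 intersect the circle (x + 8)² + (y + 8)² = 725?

(−1, −34) and (17, 2)

From the line, y = 2x − 32. Substituting:
5x² − 80x − 85 = 0  ⟹  x² − 16x − 17 = 0
x = 17 or x = −1, giving (17, 2) and (−1, −34).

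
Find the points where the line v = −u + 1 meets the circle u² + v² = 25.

(−3, 4) and (4, −3)

Express v = −u + 1 and substitute into the circle:
2u² − 2u − 24 = 0  ⟹  u² − u − 12 = 0
u = 4 or u = −3, giving (4, −3) and (−3, 4).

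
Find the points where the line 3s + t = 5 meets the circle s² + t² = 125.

Substitute t = −3s + 5:
10s² − 30s − 100 = 0  ⟹  s² − 3s − 10 = 0
s = 5 or s = −2, giving (5, −10) and (−2, 11).

(−2, 11) and (5, −10)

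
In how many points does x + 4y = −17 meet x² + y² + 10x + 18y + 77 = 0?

Centre (−5, −9), r² = 29. Distance² from centre to line = (−24)²/17 = 576/17.
Since d² > r², the line lies outside the circle.

0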